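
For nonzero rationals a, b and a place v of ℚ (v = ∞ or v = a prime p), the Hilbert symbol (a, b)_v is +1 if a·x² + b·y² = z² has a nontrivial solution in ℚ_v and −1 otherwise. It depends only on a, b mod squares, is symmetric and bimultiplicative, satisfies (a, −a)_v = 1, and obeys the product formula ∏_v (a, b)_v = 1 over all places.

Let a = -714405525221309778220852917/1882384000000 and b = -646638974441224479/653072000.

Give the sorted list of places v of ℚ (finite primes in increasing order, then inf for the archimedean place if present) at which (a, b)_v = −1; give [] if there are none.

(a, b) ≡ (-253, -54230) mod (ℚ^×)²; places V = {2, 3, 5, 7, 11, 13, 17, 23, 29, ∞}.
(a,b)_17: α=0, u≡9; β=-1, v≡7 (mod 17); (9|17)=+1, (7|17)=-1; sign (−1)^0·+1^-1·-1^0 = +1.
(a,b)_7: α=-6, u≡6; β=-4, v≡6 (mod 7); (6|7)=-1, (6|7)=-1; sign (−1)^0·-1^-4·-1^-6 = +1.
(a,b)_5: α=-6, u≡3; β=-3, v≡1 (mod 5); (3|5)=-1, (1|5)=+1; sign (−1)^0·-1^-3·+1^-6 = -1.
(a,b)_29: α=2, u≡17; β=1, v≡10 (mod 29); (17|29)=-1, (10|29)=-1; sign (−1)^0·-1^1·-1^2 = -1.
(a,b)_2: α=-10, β=-7; u≡3, v≡5 (mod 8); ε(u)ε(v)=1·0, αω(v)=-10·1, βω(u)=-7·1; sum ≡ 1  ⇒  -1.
(a,b)_11: α=5, u≡7; β=3, v≡9 (mod 11); (7|11)=-1, (9|11)=+1; sign (−1)^1·-1^3·+1^5 = +1.
(a,b)_23: α=3, u≡13; β=2, v≡13 (mod 23); (13|23)=+1, (13|23)=+1; sign (−1)^0·+1^2·+1^3 = +1.
(a,b)_13: α=8, u≡5; β=6, v≡8 (mod 13); (5|13)=-1, (8|13)=-1; sign (−1)^0·-1^6·-1^8 = +1.
(a,b)_3: α=12, u≡2; β=8, v≡1 (mod 3); (2|3)=-1, (1|3)=+1; sign (−1)^0·-1^8·+1^12 = +1.
(a,b)_∞: sgn(-253)=−, sgn(-54230)=−, so -1.
Ram(-253, -54230) = {2, 5, 29, ∞}; no ℚ_2-point on the conic.

[2, 5, 29, inf]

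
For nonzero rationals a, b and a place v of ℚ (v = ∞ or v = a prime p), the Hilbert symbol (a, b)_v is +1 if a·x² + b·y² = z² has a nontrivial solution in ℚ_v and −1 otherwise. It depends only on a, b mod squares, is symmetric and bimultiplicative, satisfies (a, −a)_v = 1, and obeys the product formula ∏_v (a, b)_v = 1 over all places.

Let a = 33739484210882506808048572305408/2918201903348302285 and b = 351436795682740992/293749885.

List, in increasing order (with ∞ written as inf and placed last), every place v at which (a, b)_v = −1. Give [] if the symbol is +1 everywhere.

Mod squares: a ≡ 780045, b ≡ 255. Check v ∈ {∞, 2, 3, 5, 7, 11, 13, 17, 19, 23, 37, 41}.
v=41: a=41^-2·(≡37), b=41^0·(≡8) mod 41; (37|41)=+1, (8|41)=+1; (−1)^{-2·0·20}·(+1)^0·(+1)^-2 = +1.
v=11: a=11^-4·(≡6), b=11^-2·(≡10) mod 11; (6|11)=-1, (10|11)=-1; (−1)^{-4·-2·5}·(-1)^-2·(-1)^-4 = +1.
v=2: v_2(a)=12, v_2(b)=8; units ≡ 5, 7 (mod 8); ε·ε+αω+βω = 0·1+12·0+8·1 ≡ 0  ⇒  (a,b)_2 = +1.
v=5: a=5^-1·(≡4), b=5^-1·(≡1) mod 5; (4|5)=+1, (1|5)=+1; (−1)^{-1·-1·2}·(+1)^-1·(+1)^-1 = +1.
v=∞: 780045 > 0 and 255 > 0  ⇒  (a,b)_∞ = +1.
v=3: a=3^11·(≡2), b=3^7·(≡1) mod 3; (2|3)=-1, (1|3)=+1; (−1)^{11·7·1}·(-1)^7·(+1)^11 = +1.
v=13: a=13^-6·(≡8), b=13^-4·(≡8) mod 13; (8|13)=-1, (8|13)=-1; (−1)^{-6·-4·6}·(-1)^-4·(-1)^-6 = +1.
v=7: a=7^7·(≡2), b=7^4·(≡6) mod 7; (2|7)=+1, (6|7)=-1; (−1)^{7·4·3}·(+1)^4·(-1)^7 = -1.
v=37: a=37^4·(≡16), b=37^2·(≡7) mod 37; (16|37)=+1, (7|37)=+1; (−1)^{4·2·18}·(+1)^2·(+1)^4 = +1.
v=17: a=17^-3·(≡16), b=17^-1·(≡4) mod 17; (16|17)=+1, (4|17)=+1; (−1)^{-3·-1·8}·(+1)^-1·(+1)^-3 = +1.
v=23: a=23^3·(≡6), b=23^2·(≡6) mod 23; (6|23)=+1, (6|23)=+1; (−1)^{3·2·11}·(+1)^2·(+1)^3 = +1.
v=19: a=19^5·(≡10), b=19^2·(≡8) mod 19; (10|19)=-1, (8|19)=-1; (−1)^{5·2·9}·(-1)^2·(-1)^5 = -1.
|Ram(780045, 255)| = 2, even; anisotropic at {7, 19}.

[7, 19]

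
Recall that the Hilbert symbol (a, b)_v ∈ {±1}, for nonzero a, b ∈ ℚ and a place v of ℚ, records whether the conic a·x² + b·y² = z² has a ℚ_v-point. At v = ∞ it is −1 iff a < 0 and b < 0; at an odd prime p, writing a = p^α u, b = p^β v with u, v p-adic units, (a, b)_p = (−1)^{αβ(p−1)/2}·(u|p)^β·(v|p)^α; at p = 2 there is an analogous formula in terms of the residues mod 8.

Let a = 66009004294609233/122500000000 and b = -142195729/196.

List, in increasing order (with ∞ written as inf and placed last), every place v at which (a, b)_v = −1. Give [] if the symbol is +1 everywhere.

[3, 13, 23, 31]

Mod squares: a ≡ 15321657, b ≡ -268801. Check v ∈ {∞, 2, 3, 5, 7, 11, 13, 17, 19, 23, 29, 31}.
v=13: a=13^3·(≡4), b=13^1·(≡2) mod 13; (4|13)=+1, (2|13)=-1; (−1)^{3·1·6}·(+1)^1·(-1)^3 = -1.
v=7: a=7^-2·(≡4), b=7^-2·(≡6) mod 7; (4|7)=+1, (6|7)=-1; (−1)^{-2·-2·3}·(+1)^-2·(-1)^-2 = +1.
v=31: a=31^1·(≡14), b=31^1·(≡8) mod 31; (14|31)=+1, (8|31)=+1; (−1)^{1·1·15}·(+1)^1·(+1)^1 = -1.
v=19: a=19^1·(≡16), b=19^0·(≡4) mod 19; (16|19)=+1, (4|19)=+1; (−1)^{1·0·9}·(+1)^0·(+1)^1 = +1.
v=3: a=3^7·(≡1), b=3^0·(≡2) mod 3; (1|3)=+1, (2|3)=-1; (−1)^{7·0·1}·(+1)^0·(-1)^7 = -1.
v=∞: 15321657 > 0 and -268801 < 0  ⇒  (a,b)_∞ = +1.
v=23: a=23^1·(≡17), b=23^3·(≡17) mod 23; (17|23)=-1, (17|23)=-1; (−1)^{1·3·11}·(-1)^3·(-1)^1 = -1.
v=11: a=11^2·(≡2), b=11^0·(≡8) mod 11; (2|11)=-1, (8|11)=-1; (−1)^{2·0·5}·(-1)^0·(-1)^2 = +1.
v=17: a=17^2·(≡4), b=17^0·(≡12) mod 17; (4|17)=+1, (12|17)=-1; (−1)^{2·0·8}·(+1)^0·(-1)^2 = +1.
v=5: a=5^-10·(≡2), b=5^0·(≡1) mod 5; (2|5)=-1, (1|5)=+1; (−1)^{-10·0·2}·(-1)^0·(+1)^-10 = +1.
v=2: v_2(a)=-8, v_2(b)=-2; units ≡ 1, 7 (mod 8); ε·ε+αω+βω = 0·1+-8·0+-2·0 ≡ 0  ⇒  (a,b)_2 = +1.
v=29: a=29^1·(≡27), b=29^1·(≡18) mod 29; (27|29)=-1, (18|29)=-1; (−1)^{1·1·14}·(-1)^1·(-1)^1 = +1.
Ram(15321657, -268801) = {3, 13, 23, 31}; no ℚ_3-point on the conic.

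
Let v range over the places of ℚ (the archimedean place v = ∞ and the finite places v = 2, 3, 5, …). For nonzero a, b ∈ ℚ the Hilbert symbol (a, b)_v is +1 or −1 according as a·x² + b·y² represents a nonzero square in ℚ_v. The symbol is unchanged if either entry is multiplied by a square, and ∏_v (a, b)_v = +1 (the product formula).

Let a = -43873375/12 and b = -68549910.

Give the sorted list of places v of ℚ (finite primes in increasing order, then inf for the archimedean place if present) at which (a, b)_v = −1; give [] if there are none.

Mod squares: a ≡ -107445, b ≡ -81510. Check v ∈ {∞, 2, 3, 5, 7, 11, 13, 19, 29}.
v=2: v_2(a)=-2, v_2(b)=1; units ≡ 3, 5 (mod 8); ε·ε+αω+βω = 1·0+-2·1+1·1 ≡ 1  ⇒  (a,b)_2 = -1.
v=29: a=29^1·(≡7), b=29^2·(≡9) mod 29; (7|29)=+1, (9|29)=+1; (−1)^{1·2·14}·(+1)^2·(+1)^1 = +1.
v=19: a=19^1·(≡16), b=19^1·(≡1) mod 19; (16|19)=+1, (1|19)=+1; (−1)^{1·1·9}·(+1)^1·(+1)^1 = -1.
v=3: a=3^-1·(≡2), b=3^1·(≡1) mod 3; (2|3)=-1, (1|3)=+1; (−1)^{-1·1·1}·(-1)^1·(+1)^-1 = +1.
v=7: a=7^2·(≡6), b=7^0·(≡5) mod 7; (6|7)=-1, (5|7)=-1; (−1)^{2·0·3}·(-1)^0·(-1)^2 = +1.
v=5: a=5^3·(≡4), b=5^1·(≡3) mod 5; (4|5)=+1, (3|5)=-1; (−1)^{3·1·2}·(+1)^1·(-1)^3 = -1.
v=11: a=11^0·(≡4), b=11^1·(≡9) mod 11; (4|11)=+1, (9|11)=+1; (−1)^{0·1·5}·(+1)^1·(+1)^0 = +1.
v=13: a=13^1·(≡10), b=13^1·(≡3) mod 13; (10|13)=+1, (3|13)=+1; (−1)^{1·1·6}·(+1)^1·(+1)^1 = +1.
v=∞: -107445 < 0 and -81510 < 0  ⇒  (a,b)_∞ = -1.
|Ram(-107445, -81510)| = 4, even; anisotropic at {2, 5, 19, ∞}.

[2, 5, 19, inf]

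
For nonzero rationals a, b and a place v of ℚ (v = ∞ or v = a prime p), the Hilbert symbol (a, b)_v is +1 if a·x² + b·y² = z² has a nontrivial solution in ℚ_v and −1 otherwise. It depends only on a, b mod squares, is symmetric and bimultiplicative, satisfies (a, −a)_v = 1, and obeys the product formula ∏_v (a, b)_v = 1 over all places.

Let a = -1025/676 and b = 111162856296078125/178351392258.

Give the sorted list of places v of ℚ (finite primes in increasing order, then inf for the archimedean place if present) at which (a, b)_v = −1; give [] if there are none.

[17, 23]

(a, b) ≡ (-41, 8304058) mod (ℚ^×)²; places V = {2, 3, 5, 7, 11, 13, 17, 19, 23, 31, 37, 41, ∞}.
(a,b)_∞: sgn(-41)=−, sgn(8304058)=+, so +1.
(a,b)_17: α=0, u≡14; β=3, v≡8 (mod 17); (14|17)=-1, (8|17)=+1; sign (−1)^0·-1^3·+1^0 = -1.
(a,b)_31: α=0, u≡21; β=-2, v≡12 (mod 31); (21|31)=-1, (12|31)=-1; sign (−1)^0·-1^-2·-1^0 = +1.
(a,b)_37: α=0, u≡27; β=1, v≡8 (mod 37); (27|37)=+1, (8|37)=-1; sign (−1)^0·+1^1·-1^0 = +1.
(a,b)_41: α=1, u≡9; β=1, v≡10 (mod 41); (9|41)=+1, (10|41)=+1; sign (−1)^0·+1^1·+1^1 = +1.
(a,b)_2: α=-2, β=-1; u≡7, v≡5 (mod 8); ε(u)ε(v)=1·0, αω(v)=-2·1, βω(u)=-1·0; sum ≡ 0  ⇒  +1.
(a,b)_7: α=0, u≡1; β=3, v≡2 (mod 7); (1|7)=+1, (2|7)=+1; sign (−1)^0·+1^3·+1^0 = +1.
(a,b)_3: α=0, u≡1; β=-2, v≡1 (mod 3); (1|3)=+1, (1|3)=+1; sign (−1)^0·+1^-2·+1^0 = +1.
(a,b)_23: α=0, u≡19; β=1, v≡10 (mod 23); (19|23)=-1, (10|23)=-1; sign (−1)^0·-1^1·-1^0 = -1.
(a,b)_5: α=2, u≡4; β=6, v≡3 (mod 5); (4|5)=+1, (3|5)=-1; sign (−1)^0·+1^6·-1^2 = +1.
(a,b)_11: α=0, u≡4; β=2, v≡3 (mod 11); (4|11)=+1, (3|11)=+1; sign (−1)^0·+1^2·+1^0 = +1.
(a,b)_19: α=0, u≡7; β=-2, v≡14 (mod 19); (7|19)=+1, (14|19)=-1; sign (−1)^0·+1^-2·-1^0 = +1.
(a,b)_13: α=-2, u≡7; β=-4, v≡3 (mod 13); (7|13)=-1, (3|13)=+1; sign (−1)^0·-1^-4·+1^-2 = +1.
(-41, 8304058 / ℚ) ramifies at {17, 23}: a division algebra.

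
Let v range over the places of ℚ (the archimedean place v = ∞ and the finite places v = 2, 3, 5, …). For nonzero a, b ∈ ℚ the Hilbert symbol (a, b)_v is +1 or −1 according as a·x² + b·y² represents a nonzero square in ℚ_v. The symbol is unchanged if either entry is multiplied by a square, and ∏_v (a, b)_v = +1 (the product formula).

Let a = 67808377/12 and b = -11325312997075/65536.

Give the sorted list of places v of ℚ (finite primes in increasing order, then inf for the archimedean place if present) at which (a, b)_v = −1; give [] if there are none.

Mod squares: a ≡ 651, b ≡ -43. Check v ∈ {∞, 2, 3, 5, 7, 11, 13, 31, 43}.
v=2: v_2(a)=-2, v_2(b)=-16; units ≡ 3, 5 (mod 8); ε·ε+αω+βω = 1·0+-2·1+-16·1 ≡ 0  ⇒  (a,b)_2 = +1.
v=43: a=43^2·(≡21), b=43^3·(≡28) mod 43; (21|43)=+1, (28|43)=-1; (−1)^{2·3·21}·(+1)^3·(-1)^2 = +1.
v=7: a=7^1·(≡2), b=7^2·(≡6) mod 7; (2|7)=+1, (6|7)=-1; (−1)^{1·2·3}·(+1)^2·(-1)^1 = -1.
v=31: a=31^1·(≡29), b=31^2·(≡25) mod 31; (29|31)=-1, (25|31)=+1; (−1)^{1·2·15}·(-1)^2·(+1)^1 = +1.
v=∞: 651 > 0 and -43 < 0  ⇒  (a,b)_∞ = +1.
v=13: a=13^2·(≡12), b=13^0·(≡9) mod 13; (12|13)=+1, (9|13)=+1; (−1)^{2·0·6}·(+1)^0·(+1)^2 = +1.
v=5: a=5^0·(≡1), b=5^2·(≡2) mod 5; (1|5)=+1, (2|5)=-1; (−1)^{0·2·2}·(+1)^2·(-1)^0 = +1.
v=11: a=11^0·(≡10), b=11^2·(≡3) mod 11; (10|11)=-1, (3|11)=+1; (−1)^{0·2·5}·(-1)^2·(+1)^0 = +1.
v=3: a=3^-1·(≡1), b=3^0·(≡2) mod 3; (1|3)=+1, (2|3)=-1; (−1)^{-1·0·1}·(+1)^0·(-1)^-1 = -1.
Ram(651, -43) = {3, 7}; no ℚ_3-point on the conic.

[3, 7]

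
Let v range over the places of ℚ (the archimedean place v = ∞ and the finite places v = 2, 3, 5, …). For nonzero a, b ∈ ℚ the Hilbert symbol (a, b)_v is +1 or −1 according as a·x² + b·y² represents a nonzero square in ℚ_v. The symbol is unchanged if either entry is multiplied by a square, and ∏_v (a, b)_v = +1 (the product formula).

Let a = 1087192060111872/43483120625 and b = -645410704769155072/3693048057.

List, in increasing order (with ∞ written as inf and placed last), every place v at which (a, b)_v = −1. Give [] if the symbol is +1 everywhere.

Mod squares: a ≡ 11339, b ≡ -351509. Check v ∈ {∞, 2, 3, 5, 7, 11, 13, 17, 23, 29, 31}.
v=11: a=11^2·(≡3), b=11^2·(≡6) mod 11; (3|11)=+1, (6|11)=-1; (−1)^{2·2·5}·(+1)^2·(-1)^2 = +1.
v=2: v_2(a)=10, v_2(b)=28; units ≡ 3, 3 (mod 8); ε·ε+αω+βω = 1·1+10·1+28·1 ≡ 1  ⇒  (a,b)_2 = -1.
v=3: a=3^4·(≡2), b=3^-2·(≡1) mod 3; (2|3)=-1, (1|3)=+1; (−1)^{4·-2·1}·(-1)^-2·(+1)^4 = +1.
v=29: a=29^1·(≡3), b=29^1·(≡28) mod 29; (3|29)=-1, (28|29)=+1; (−1)^{1·1·14}·(-1)^1·(+1)^1 = -1.
v=17: a=17^-5·(≡8), b=17^-7·(≡10) mod 17; (8|17)=+1, (10|17)=-1; (−1)^{-5·-7·8}·(+1)^-7·(-1)^-5 = -1.
v=∞: 11339 > 0 and -351509 < 0  ⇒  (a,b)_∞ = +1.
v=7: a=7^-2·(≡5), b=7^0·(≡6) mod 7; (5|7)=-1, (6|7)=-1; (−1)^{-2·0·3}·(-1)^0·(-1)^-2 = +1.
v=5: a=5^-4·(≡4), b=5^0·(≡4) mod 5; (4|5)=+1, (4|5)=+1; (−1)^{-4·0·2}·(+1)^0·(+1)^-4 = +1.
v=31: a=31^2·(≡23), b=31^3·(≡7) mod 31; (23|31)=-1, (7|31)=+1; (−1)^{2·3·15}·(-1)^3·(+1)^2 = -1.
v=23: a=23^1·(≡15), b=23^1·(≡6) mod 23; (15|23)=-1, (6|23)=+1; (−1)^{1·1·11}·(-1)^1·(+1)^1 = +1.
v=13: a=13^2·(≡3), b=13^0·(≡11) mod 13; (3|13)=+1, (11|13)=-1; (−1)^{2·0·6}·(+1)^0·(-1)^2 = +1.
(11339, -351509 / ℚ) ramifies at {2, 17, 29, 31}: a division algebra.

[2, 17, 29, 31]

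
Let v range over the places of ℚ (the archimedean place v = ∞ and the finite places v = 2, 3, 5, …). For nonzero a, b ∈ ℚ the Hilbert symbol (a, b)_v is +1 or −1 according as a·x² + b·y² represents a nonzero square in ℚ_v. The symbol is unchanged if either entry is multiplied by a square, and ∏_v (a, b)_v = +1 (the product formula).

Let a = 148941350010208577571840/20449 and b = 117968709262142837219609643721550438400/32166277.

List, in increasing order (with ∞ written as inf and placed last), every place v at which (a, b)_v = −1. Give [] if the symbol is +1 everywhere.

[2, 5]

(a, b) ≡ (2635, 1098578) mod (ℚ^×)²; places V = {2, 3, 5, 11, 13, 17, 19, 23, 29, 31, 41, 47, ∞}.
(a,b)_31: α=3, u≡26; β=5, v≡2 (mod 31); (26|31)=-1, (2|31)=+1; sign (−1)^1·-1^5·+1^3 = +1.
(a,b)_41: α=2, u≡11; β=4, v≡38 (mod 41); (11|41)=-1, (38|41)=-1; sign (−1)^0·-1^4·-1^2 = +1.
(a,b)_∞: sgn(2635)=+, sgn(1098578)=+, so +1.
(a,b)_13: α=-2, u≡3; β=-3, v≡8 (mod 13); (3|13)=+1, (8|13)=-1; sign (−1)^0·+1^-3·-1^-2 = +1.
(a,b)_11: α=-2, u≡6; β=-4, v≡7 (mod 11); (6|11)=-1, (7|11)=-1; sign (−1)^0·-1^-4·-1^-2 = +1.
(a,b)_29: α=0, u≡1; β=1, v≡21 (mod 29); (1|29)=+1, (21|29)=-1; sign (−1)^0·+1^1·-1^0 = +1.
(a,b)_47: α=2, u≡18; β=3, v≡5 (mod 47); (18|47)=+1, (5|47)=-1; sign (−1)^0·+1^3·-1^2 = +1.
(a,b)_23: α=2, u≡16; β=4, v≡1 (mod 23); (16|23)=+1, (1|23)=+1; sign (−1)^0·+1^4·+1^2 = +1.
(a,b)_19: α=2, u≡2; β=2, v≡6 (mod 19); (2|19)=-1, (6|19)=+1; sign (−1)^0·-1^2·+1^2 = +1.
(a,b)_17: α=1, u≡9; β=2, v≡15 (mod 17); (9|17)=+1, (15|17)=+1; sign (−1)^0·+1^2·+1^1 = +1.
(a,b)_2: α=10, β=13; u≡3, v≡1 (mod 8); ε(u)ε(v)=1·0, αω(v)=10·0, βω(u)=13·1; sum ≡ 1  ⇒  -1.
(a,b)_5: α=1, u≡2; β=2, v≡3 (mod 5); (2|5)=-1, (3|5)=-1; sign (−1)^0·-1^2·-1^1 = -1.
(a,b)_3: α=4, u≡1; β=4, v≡2 (mod 3); (1|3)=+1, (2|3)=-1; sign (−1)^0·+1^4·-1^4 = +1.
Ram(2635, 1098578) = {2, 5}; no ℚ_2-point on the conic.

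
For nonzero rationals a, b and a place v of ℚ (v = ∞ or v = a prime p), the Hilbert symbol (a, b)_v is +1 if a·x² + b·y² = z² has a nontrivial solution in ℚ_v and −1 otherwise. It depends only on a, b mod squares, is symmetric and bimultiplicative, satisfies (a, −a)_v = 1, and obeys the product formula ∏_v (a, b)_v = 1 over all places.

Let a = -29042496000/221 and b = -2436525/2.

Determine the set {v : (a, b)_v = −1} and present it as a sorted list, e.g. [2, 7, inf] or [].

Mod squares: a ≡ -46410, b ≡ -442. Check v ∈ {∞, 2, 3, 5, 7, 13, 17}.
v=13: a=13^-1·(≡7), b=13^1·(≡11) mod 13; (7|13)=-1, (11|13)=-1; (−1)^{-1·1·6}·(-1)^1·(-1)^-1 = +1.
v=7: a=7^5·(≡5), b=7^2·(≡5) mod 7; (5|7)=-1, (5|7)=-1; (−1)^{5·2·3}·(-1)^2·(-1)^5 = -1.
v=17: a=17^-1·(≡7), b=17^1·(≡1) mod 17; (7|17)=-1, (1|17)=+1; (−1)^{-1·1·8}·(-1)^1·(+1)^-1 = -1.
v=2: v_2(a)=9, v_2(b)=-1; units ≡ 3, 3 (mod 8); ε·ε+αω+βω = 1·1+9·1+-1·1 ≡ 1  ⇒  (a,b)_2 = -1.
v=5: a=5^3·(≡2), b=5^2·(≡2) mod 5; (2|5)=-1, (2|5)=-1; (−1)^{3·2·2}·(-1)^2·(-1)^3 = -1.
v=3: a=3^3·(≡1), b=3^2·(≡2) mod 3; (1|3)=+1, (2|3)=-1; (−1)^{3·2·1}·(+1)^2·(-1)^3 = -1.
v=∞: -46410 < 0 and -442 < 0  ⇒  (a,b)_∞ = -1.
|Ram(-46410, -442)| = 6, even; anisotropic at {2, 3, 5, 7, 17, ∞}.

[2, 3, 5, 7, 17, inf]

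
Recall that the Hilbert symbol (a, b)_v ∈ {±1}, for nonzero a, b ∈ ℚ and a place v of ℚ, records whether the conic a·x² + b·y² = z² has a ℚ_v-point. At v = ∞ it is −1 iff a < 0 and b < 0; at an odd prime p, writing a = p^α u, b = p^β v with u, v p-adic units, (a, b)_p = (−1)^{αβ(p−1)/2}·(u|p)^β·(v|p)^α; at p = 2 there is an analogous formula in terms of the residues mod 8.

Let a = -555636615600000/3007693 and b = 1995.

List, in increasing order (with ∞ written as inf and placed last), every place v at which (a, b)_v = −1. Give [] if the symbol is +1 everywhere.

(a, b) ≡ (-1385670, 1995) mod (ℚ^×)²; places V = {2, 3, 5, 7, 11, 13, 17, 19, 37, ∞}.
(a,b)_3: α=1, u≡2; β=1, v≡2 (mod 3); (2|3)=-1, (2|3)=-1; sign (−1)^1·-1^1·-1^1 = -1.
(a,b)_2: α=7, β=0; u≡5, v≡3 (mod 8); ε(u)ε(v)=0·1, αω(v)=7·1, βω(u)=0·1; sum ≡ 1  ⇒  -1.
(a,b)_37: α=-2, u≡29; β=0, v≡34 (mod 37); (29|37)=-1, (34|37)=+1; sign (−1)^0·-1^0·+1^-2 = +1.
(a,b)_7: α=0, u≡1; β=1, v≡5 (mod 7); (1|7)=+1, (5|7)=-1; sign (−1)^0·+1^1·-1^0 = +1.
(a,b)_∞: sgn(-1385670)=−, sgn(1995)=+, so +1.
(a,b)_13: α=-3, u≡10; β=0, v≡6 (mod 13); (10|13)=+1, (6|13)=-1; sign (−1)^0·+1^0·-1^-3 = -1.
(a,b)_19: α=5, u≡9; β=1, v≡10 (mod 19); (9|19)=+1, (10|19)=-1; sign (−1)^1·+1^1·-1^5 = +1.
(a,b)_17: α=1, u≡10; β=0, v≡6 (mod 17); (10|17)=-1, (6|17)=-1; sign (−1)^0·-1^0·-1^1 = -1.
(a,b)_5: α=5, u≡1; β=1, v≡4 (mod 5); (1|5)=+1, (4|5)=+1; sign (−1)^0·+1^1·+1^5 = +1.
(a,b)_11: α=1, u≡7; β=0, v≡4 (mod 11); (7|11)=-1, (4|11)=+1; sign (−1)^0·-1^0·+1^1 = +1.
Ram(-1385670, 1995) = {2, 3, 13, 17}; no ℚ_2-point on the conic.

[2, 3, 13, 17]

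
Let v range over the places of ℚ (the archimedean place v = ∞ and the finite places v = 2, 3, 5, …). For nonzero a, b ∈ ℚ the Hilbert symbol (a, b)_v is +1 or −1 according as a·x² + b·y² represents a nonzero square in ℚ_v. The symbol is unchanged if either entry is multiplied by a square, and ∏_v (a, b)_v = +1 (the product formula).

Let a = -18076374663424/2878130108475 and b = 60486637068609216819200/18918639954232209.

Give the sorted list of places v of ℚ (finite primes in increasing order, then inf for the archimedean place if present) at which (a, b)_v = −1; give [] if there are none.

Mod squares: a ≡ -19, b ≡ 203. Check v ∈ {∞, 2, 3, 5, 7, 11, 17, 19, 29, 31}.
v=2: v_2(a)=8, v_2(b)=12; units ≡ 5, 3 (mod 8); ε·ε+αω+βω = 0·1+8·1+12·1 ≡ 0  ⇒  (a,b)_2 = +1.
v=31: a=31^-4·(≡30), b=31^-6·(≡13) mod 31; (30|31)=-1, (13|31)=-1; (−1)^{-4·-6·15}·(-1)^-6·(-1)^-4 = +1.
v=5: a=5^-2·(≡4), b=5^2·(≡2) mod 5; (4|5)=+1, (2|5)=-1; (−1)^{-2·2·2}·(+1)^2·(-1)^-2 = +1.
v=11: a=11^2·(≡5), b=11^2·(≡1) mod 11; (5|11)=+1, (1|11)=+1; (−1)^{2·2·5}·(+1)^2·(+1)^2 = +1.
v=29: a=29^2·(≡19), b=29^5·(≡13) mod 29; (19|29)=-1, (13|29)=+1; (−1)^{2·5·14}·(-1)^5·(+1)^2 = -1.
v=19: a=19^-1·(≡3), b=19^-2·(≡3) mod 19; (3|19)=-1, (3|19)=-1; (−1)^{-1·-2·9}·(-1)^-2·(-1)^-1 = -1.
v=7: a=7^4·(≡2), b=7^7·(≡1) mod 7; (2|7)=+1, (1|7)=+1; (−1)^{4·7·3}·(+1)^7·(+1)^4 = +1.
v=3: a=3^-8·(≡2), b=3^-10·(≡2) mod 3; (2|3)=-1, (2|3)=-1; (−1)^{-8·-10·1}·(-1)^-10·(-1)^-8 = +1.
v=17: a=17^2·(≡16), b=17^2·(≡9) mod 17; (16|17)=+1, (9|17)=+1; (−1)^{2·2·8}·(+1)^2·(+1)^2 = +1.
v=∞: -19 < 0 and 203 > 0  ⇒  (a,b)_∞ = +1.
Ram(-19, 203) = {19, 29}; no ℚ_19-point on the conic.

[19, 29]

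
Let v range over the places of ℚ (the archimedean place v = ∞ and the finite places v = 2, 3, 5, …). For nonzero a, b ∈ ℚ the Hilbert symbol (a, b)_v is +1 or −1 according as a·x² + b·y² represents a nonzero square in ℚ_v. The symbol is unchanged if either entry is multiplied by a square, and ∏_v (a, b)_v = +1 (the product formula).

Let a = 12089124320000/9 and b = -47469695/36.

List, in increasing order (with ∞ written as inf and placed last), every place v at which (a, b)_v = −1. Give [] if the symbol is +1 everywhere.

(a, b) ≡ (1547, -455) mod (ℚ^×)²; places V = {2, 3, 5, 7, 13, 17, 19, ∞}.
(a,b)_7: α=1, u≡4; β=1, v≡5 (mod 7); (4|7)=+1, (5|7)=-1; sign (−1)^1·+1^1·-1^1 = +1.
(a,b)_5: α=4, u≡3; β=1, v≡1 (mod 5); (3|5)=-1, (1|5)=+1; sign (−1)^0·-1^1·+1^4 = -1.
(a,b)_17: α=3, u≡14; β=2, v≡8 (mod 17); (14|17)=-1, (8|17)=+1; sign (−1)^0·-1^2·+1^3 = +1.
(a,b)_∞: sgn(1547)=+, sgn(-455)=−, so +1.
(a,b)_13: α=3, u≡6; β=1, v≡12 (mod 13); (6|13)=-1, (12|13)=+1; sign (−1)^0·-1^1·+1^3 = -1.
(a,b)_19: α=0, u≡14; β=2, v≡17 (mod 19); (14|19)=-1, (17|19)=+1; sign (−1)^0·-1^2·+1^0 = +1.
(a,b)_3: α=-2, u≡2; β=-2, v≡1 (mod 3); (2|3)=-1, (1|3)=+1; sign (−1)^0·-1^-2·+1^-2 = +1.
(a,b)_2: α=8, β=-2; u≡3, v≡1 (mod 8); ε(u)ε(v)=1·0, αω(v)=8·0, βω(u)=-2·1; sum ≡ 0  ⇒  +1.
(1547, -455 / ℚ) ramifies at {5, 13}: a division algebra.

[5, 13]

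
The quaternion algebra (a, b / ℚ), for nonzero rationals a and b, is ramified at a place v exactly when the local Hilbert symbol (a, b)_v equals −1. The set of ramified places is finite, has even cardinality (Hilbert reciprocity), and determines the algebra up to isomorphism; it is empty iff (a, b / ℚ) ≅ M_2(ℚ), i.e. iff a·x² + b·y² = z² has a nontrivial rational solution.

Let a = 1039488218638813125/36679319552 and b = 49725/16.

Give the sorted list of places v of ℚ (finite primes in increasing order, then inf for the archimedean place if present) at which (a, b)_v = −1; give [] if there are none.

(a, b) ≡ (3162, 221) mod (ℚ^×)²; places V = {2, 3, 5, 7, 13, 17, 23, 31, ∞}.
(a,b)_∞: sgn(3162)=+, sgn(221)=+, so +1.
(a,b)_13: α=4, u≡9; β=1, v≡1 (mod 13); (9|13)=+1, (1|13)=+1; sign (−1)^0·+1^1·+1^4 = +1.
(a,b)_5: α=4, u≡3; β=2, v≡4 (mod 5); (3|5)=-1, (4|5)=+1; sign (−1)^0·-1^2·+1^4 = +1.
(a,b)_17: α=5, u≡4; β=1, v≡16 (mod 17); (4|17)=+1, (16|17)=+1; sign (−1)^0·+1^1·+1^5 = +1.
(a,b)_23: α=-4, u≡14; β=0, v≡10 (mod 23); (14|23)=-1, (10|23)=-1; sign (−1)^0·-1^0·-1^-4 = +1.
(a,b)_2: α=-17, β=-4; u≡5, v≡5 (mod 8); ε(u)ε(v)=0·0, αω(v)=-17·1, βω(u)=-4·1; sum ≡ 1  ⇒  -1.
(a,b)_31: α=1, u≡9; β=0, v≡2 (mod 31); (9|31)=+1, (2|31)=+1; sign (−1)^0·+1^0·+1^1 = +1.
(a,b)_7: α=2, u≡5; β=0, v≡2 (mod 7); (5|7)=-1, (2|7)=+1; sign (−1)^0·-1^0·+1^2 = +1.
(a,b)_3: α=3, u≡1; β=2, v≡2 (mod 3); (1|3)=+1, (2|3)=-1; sign (−1)^0·+1^2·-1^3 = -1.
|Ram(3162, 221)| = 2, even; anisotropic at {2, 3}.

[2, 3]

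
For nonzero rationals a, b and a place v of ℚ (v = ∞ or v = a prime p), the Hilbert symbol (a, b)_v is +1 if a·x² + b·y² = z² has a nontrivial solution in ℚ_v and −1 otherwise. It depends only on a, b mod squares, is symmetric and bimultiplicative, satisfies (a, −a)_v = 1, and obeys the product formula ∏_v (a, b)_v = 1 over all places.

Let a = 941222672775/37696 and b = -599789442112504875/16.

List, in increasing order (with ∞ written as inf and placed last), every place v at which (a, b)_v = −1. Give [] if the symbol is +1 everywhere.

Mod squares: a ≡ 70091, b ≡ -595. Check v ∈ {∞, 2, 3, 5, 7, 11, 17, 19, 31}.
v=3: a=3^2·(≡2), b=3^4·(≡2) mod 3; (2|3)=-1, (2|3)=-1; (−1)^{2·4·1}·(-1)^4·(-1)^2 = +1.
v=5: a=5^2·(≡1), b=5^3·(≡1) mod 5; (1|5)=+1, (1|5)=+1; (−1)^{2·3·2}·(+1)^3·(+1)^2 = +1.
v=2: v_2(a)=-6, v_2(b)=-4; units ≡ 3, 5 (mod 8); ε·ε+αω+βω = 1·0+-6·1+-4·1 ≡ 0  ⇒  (a,b)_2 = +1.
v=7: a=7^5·(≡5), b=7^7·(≡6) mod 7; (5|7)=-1, (6|7)=-1; (−1)^{5·7·3}·(-1)^7·(-1)^5 = -1.
v=19: a=19^-1·(≡10), b=19^0·(≡18) mod 19; (10|19)=-1, (18|19)=-1; (−1)^{-1·0·9}·(-1)^0·(-1)^-1 = -1.
v=∞: 70091 > 0 and -595 < 0  ⇒  (a,b)_∞ = +1.
v=17: a=17^1·(≡13), b=17^3·(≡4) mod 17; (13|17)=+1, (4|17)=+1; (−1)^{1·3·8}·(+1)^3·(+1)^1 = +1.
v=31: a=31^-1·(≡24), b=31^0·(≡14) mod 31; (24|31)=-1, (14|31)=+1; (−1)^{-1·0·15}·(-1)^0·(+1)^-1 = +1.
v=11: a=11^4·(≡8), b=11^4·(≡2) mod 11; (8|11)=-1, (2|11)=-1; (−1)^{4·4·5}·(-1)^4·(-1)^4 = +1.
|Ram(70091, -595)| = 2, even; anisotropic at {7, 19}.

[7, 19]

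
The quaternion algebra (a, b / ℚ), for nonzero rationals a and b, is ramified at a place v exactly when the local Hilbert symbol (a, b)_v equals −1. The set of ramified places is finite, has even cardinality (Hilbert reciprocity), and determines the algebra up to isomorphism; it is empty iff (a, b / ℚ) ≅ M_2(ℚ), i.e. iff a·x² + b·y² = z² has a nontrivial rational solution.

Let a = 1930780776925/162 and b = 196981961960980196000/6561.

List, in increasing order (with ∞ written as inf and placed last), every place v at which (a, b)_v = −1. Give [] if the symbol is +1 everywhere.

(a, b) ≡ (26, 10010) mod (ℚ^×)²; places V = {2, 3, 5, 7, 11, 13, ∞}.
(a,b)_∞: sgn(26)=+, sgn(10010)=+, so +1.
(a,b)_7: α=4, u≡5; β=7, v≡4 (mod 7); (5|7)=-1, (4|7)=+1; sign (−1)^0·-1^7·+1^4 = -1.
(a,b)_2: α=-1, β=5; u≡5, v≡5 (mod 8); ε(u)ε(v)=0·0, αω(v)=-1·1, βω(u)=5·1; sum ≡ 0  ⇒  +1.
(a,b)_5: α=2, u≡1; β=3, v≡3 (mod 5); (1|5)=+1, (3|5)=-1; sign (−1)^0·+1^3·-1^2 = +1.
(a,b)_3: α=-4, u≡2; β=-8, v≡2 (mod 3); (2|3)=-1, (2|3)=-1; sign (−1)^0·-1^-8·-1^-4 = +1.
(a,b)_11: α=4, u≡9; β=5, v≡7 (mod 11); (9|11)=+1, (7|11)=-1; sign (−1)^0·+1^5·-1^4 = +1.
(a,b)_13: α=3, u≡2; β=5, v≡3 (mod 13); (2|13)=-1, (3|13)=+1; sign (−1)^0·-1^5·+1^3 = -1.
Ram(26, 10010) = {7, 13}; no ℚ_7-point on the conic.

[7, 13]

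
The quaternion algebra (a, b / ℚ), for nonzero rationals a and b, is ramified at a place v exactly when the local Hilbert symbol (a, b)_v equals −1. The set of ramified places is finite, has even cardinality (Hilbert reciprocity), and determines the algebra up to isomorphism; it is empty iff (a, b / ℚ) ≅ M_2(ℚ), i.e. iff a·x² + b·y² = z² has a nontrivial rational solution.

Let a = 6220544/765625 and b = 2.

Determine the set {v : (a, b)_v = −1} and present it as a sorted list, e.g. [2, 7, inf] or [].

(a, b) ≡ (11, 2) mod (ℚ^×)²; places V = {2, 5, 7, 11, 47, ∞}.
(a,b)_2: α=8, β=1; u≡3, v≡1 (mod 8); ε(u)ε(v)=1·0, αω(v)=8·0, βω(u)=1·1; sum ≡ 1  ⇒  -1.
(a,b)_47: α=2, u≡29; β=0, v≡2 (mod 47); (29|47)=-1, (2|47)=+1; sign (−1)^0·-1^0·+1^2 = +1.
(a,b)_7: α=-2, u≡1; β=0, v≡2 (mod 7); (1|7)=+1, (2|7)=+1; sign (−1)^0·+1^0·+1^-2 = +1.
(a,b)_5: α=-6, u≡1; β=0, v≡2 (mod 5); (1|5)=+1, (2|5)=-1; sign (−1)^0·+1^0·-1^-6 = +1.
(a,b)_∞: sgn(11)=+, sgn(2)=+, so +1.
(a,b)_11: α=1, u≡9; β=0, v≡2 (mod 11); (9|11)=+1, (2|11)=-1; sign (−1)^0·+1^0·-1^1 = -1.
Ram(11, 2) = {2, 11}; no ℚ_2-point on the conic.

[2, 11]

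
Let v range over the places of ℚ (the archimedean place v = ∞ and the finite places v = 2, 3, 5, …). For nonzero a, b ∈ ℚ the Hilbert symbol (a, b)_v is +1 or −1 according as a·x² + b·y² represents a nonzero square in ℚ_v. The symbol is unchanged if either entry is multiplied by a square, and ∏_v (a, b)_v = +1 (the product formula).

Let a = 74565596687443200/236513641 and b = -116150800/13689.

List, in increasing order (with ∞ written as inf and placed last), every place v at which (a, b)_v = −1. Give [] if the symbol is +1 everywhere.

[17, 19]

(a, b) ≡ (493, -290377) mod (ℚ^×)²; places V = {2, 3, 5, 7, 13, 17, 19, 29, 31, ∞}.
(a,b)_29: α=3, u≡19; β=1, v≡19 (mod 29); (19|29)=-1, (19|29)=-1; sign (−1)^0·-1^1·-1^3 = +1.
(a,b)_7: α=-2, u≡3; β=0, v≡1 (mod 7); (3|7)=-1, (1|7)=+1; sign (−1)^0·-1^0·+1^-2 = +1.
(a,b)_13: α=-6, u≡4; β=-2, v≡9 (mod 13); (4|13)=+1, (9|13)=+1; sign (−1)^0·+1^-2·+1^-6 = +1.
(a,b)_5: α=2, u≡3; β=2, v≡2 (mod 5); (3|5)=-1, (2|5)=-1; sign (−1)^0·-1^2·-1^2 = +1.
(a,b)_∞: sgn(493)=+, sgn(-290377)=−, so +1.
(a,b)_17: α=1, u≡5; β=1, v≡9 (mod 17); (5|17)=-1, (9|17)=+1; sign (−1)^0·-1^1·+1^1 = -1.
(a,b)_31: α=2, u≡16; β=1, v≡6 (mod 31); (16|31)=+1, (6|31)=-1; sign (−1)^0·+1^1·-1^2 = +1.
(a,b)_3: α=4, u≡1; β=-4, v≡2 (mod 3); (1|3)=+1, (2|3)=-1; sign (−1)^0·+1^-4·-1^4 = +1.
(a,b)_19: α=2, u≡12; β=1, v≡14 (mod 19); (12|19)=-1, (14|19)=-1; sign (−1)^0·-1^1·-1^2 = -1.
(a,b)_2: α=8, β=4; u≡5, v≡7 (mod 8); ε(u)ε(v)=0·1, αω(v)=8·0, βω(u)=4·1; sum ≡ 0  ⇒  +1.
Ram(493, -290377) = {17, 19}; no ℚ_17-point on the conic.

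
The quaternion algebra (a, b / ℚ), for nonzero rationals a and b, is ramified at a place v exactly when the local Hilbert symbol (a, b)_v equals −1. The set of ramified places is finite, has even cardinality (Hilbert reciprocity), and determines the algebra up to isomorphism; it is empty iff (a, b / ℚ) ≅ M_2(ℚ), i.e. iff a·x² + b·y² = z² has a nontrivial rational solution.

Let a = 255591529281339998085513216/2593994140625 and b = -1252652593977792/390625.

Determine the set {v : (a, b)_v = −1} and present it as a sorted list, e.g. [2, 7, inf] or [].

[7, 17]

(a, b) ≡ (52003, -527) mod (ℚ^×)²; places V = {2, 3, 5, 7, 17, 19, 23, 31, ∞}.
(a,b)_19: α=3, u≡11; β=2, v≡17 (mod 19); (11|19)=+1, (17|19)=+1; sign (−1)^0·+1^2·+1^3 = +1.
(a,b)_7: α=7, u≡2; β=4, v≡3 (mod 7); (2|7)=+1, (3|7)=-1; sign (−1)^0·+1^4·-1^7 = -1.
(a,b)_2: α=16, β=6; u≡3, v≡1 (mod 8); ε(u)ε(v)=1·0, αω(v)=16·0, βω(u)=6·1; sum ≡ 0  ⇒  +1.
(a,b)_17: α=-1, u≡1; β=1, v≡11 (mod 17); (1|17)=+1, (11|17)=-1; sign (−1)^0·+1^1·-1^-1 = -1.
(a,b)_3: α=10, u≡1; β=4, v≡1 (mod 3); (1|3)=+1, (1|3)=+1; sign (−1)^0·+1^4·+1^10 = +1.
(a,b)_5: α=-16, u≡3; β=-8, v≡3 (mod 5); (3|5)=-1, (3|5)=-1; sign (−1)^0·-1^-8·-1^-16 = +1.
(a,b)_23: α=3, u≡17; β=2, v≡1 (mod 23); (17|23)=-1, (1|23)=+1; sign (−1)^0·-1^2·+1^3 = +1.
(a,b)_∞: sgn(52003)=+, sgn(-527)=−, so +1.
(a,b)_31: α=2, u≡18; β=1, v≡19 (mod 31); (18|31)=+1, (19|31)=+1; sign (−1)^0·+1^1·+1^2 = +1.
|Ram(52003, -527)| = 2, even; anisotropic at {7, 17}.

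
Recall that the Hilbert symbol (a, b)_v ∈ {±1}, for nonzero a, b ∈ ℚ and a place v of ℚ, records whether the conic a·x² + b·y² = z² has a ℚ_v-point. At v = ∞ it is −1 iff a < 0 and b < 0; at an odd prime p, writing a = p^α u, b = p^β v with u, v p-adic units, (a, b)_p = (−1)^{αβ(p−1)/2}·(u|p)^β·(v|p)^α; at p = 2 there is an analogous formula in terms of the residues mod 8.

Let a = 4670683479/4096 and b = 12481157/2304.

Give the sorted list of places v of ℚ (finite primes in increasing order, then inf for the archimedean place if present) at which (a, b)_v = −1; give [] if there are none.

Mod squares: a ≡ 1176791, b ≡ 437. Check v ∈ {∞, 2, 3, 7, 11, 13, 17, 19, 23, 29, 31}.
v=7: a=7^3·(≡4), b=7^0·(≡3) mod 7; (4|7)=+1, (3|7)=-1; (−1)^{3·0·3}·(+1)^0·(-1)^3 = -1.
v=19: a=19^0·(≡16), b=19^1·(≡7) mod 19; (16|19)=+1, (7|19)=+1; (−1)^{0·1·9}·(+1)^1·(+1)^0 = +1.
v=3: a=3^4·(≡2), b=3^-2·(≡2) mod 3; (2|3)=-1, (2|3)=-1; (−1)^{4·-2·1}·(-1)^-2·(-1)^4 = +1.
v=11: a=11^1·(≡8), b=11^0·(≡8) mod 11; (8|11)=-1, (8|11)=-1; (−1)^{1·0·5}·(-1)^0·(-1)^1 = -1.
v=∞: 1176791 > 0 and 437 > 0  ⇒  (a,b)_∞ = +1.
v=13: a=13^0·(≡7), b=13^4·(≡7) mod 13; (7|13)=-1, (7|13)=-1; (−1)^{0·4·6}·(-1)^4·(-1)^0 = +1.
v=17: a=17^1·(≡8), b=17^0·(≡7) mod 17; (8|17)=+1, (7|17)=-1; (−1)^{1·0·8}·(+1)^0·(-1)^1 = -1.
v=2: v_2(a)=-12, v_2(b)=-8; units ≡ 7, 5 (mod 8); ε·ε+αω+βω = 1·0+-12·1+-8·0 ≡ 0  ⇒  (a,b)_2 = +1.
v=23: a=23^0·(≡20), b=23^1·(≡5) mod 23; (20|23)=-1, (5|23)=-1; (−1)^{0·1·11}·(-1)^1·(-1)^0 = -1.
v=31: a=31^1·(≡12), b=31^0·(≡3) mod 31; (12|31)=-1, (3|31)=-1; (−1)^{1·0·15}·(-1)^0·(-1)^1 = -1.
v=29: a=29^1·(≡12), b=29^0·(≡15) mod 29; (12|29)=-1, (15|29)=-1; (−1)^{1·0·14}·(-1)^0·(-1)^1 = -1.
|Ram(1176791, 437)| = 6, even; anisotropic at {7, 11, 17, 23, 29, 31}.

[7, 11, 17, 23, 29, 31]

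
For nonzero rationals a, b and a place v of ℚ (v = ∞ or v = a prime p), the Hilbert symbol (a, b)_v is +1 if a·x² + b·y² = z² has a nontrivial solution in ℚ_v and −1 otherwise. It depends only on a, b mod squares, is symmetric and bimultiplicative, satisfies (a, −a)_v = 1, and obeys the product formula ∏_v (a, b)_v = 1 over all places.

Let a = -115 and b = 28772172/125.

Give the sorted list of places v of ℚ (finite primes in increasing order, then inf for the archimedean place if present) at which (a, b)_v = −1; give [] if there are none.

[3, 11, 13, 23]

(a, b) ≡ (-115, 49335) mod (ℚ^×)²; places V = {2, 3, 5, 11, 13, 23, ∞}.
(a,b)_23: α=1, u≡18; β=1, v≡4 (mod 23); (18|23)=+1, (4|23)=+1; sign (−1)^1·+1^1·+1^1 = -1.
(a,b)_3: α=0, u≡2; β=7, v≡2 (mod 3); (2|3)=-1, (2|3)=-1; sign (−1)^0·-1^7·-1^0 = -1.
(a,b)_∞: sgn(-115)=−, sgn(49335)=+, so +1.
(a,b)_13: α=0, u≡2; β=1, v≡9 (mod 13); (2|13)=-1, (9|13)=+1; sign (−1)^0·-1^1·+1^0 = -1.
(a,b)_11: α=0, u≡6; β=1, v≡7 (mod 11); (6|11)=-1, (7|11)=-1; sign (−1)^0·-1^1·-1^0 = -1.
(a,b)_5: α=1, u≡2; β=-3, v≡2 (mod 5); (2|5)=-1, (2|5)=-1; sign (−1)^0·-1^-3·-1^1 = +1.
(a,b)_2: α=0, β=2; u≡5, v≡7 (mod 8); ε(u)ε(v)=0·1, αω(v)=0·0, βω(u)=2·1; sum ≡ 0  ⇒  +1.
(-115, 49335 / ℚ) ramifies at {3, 11, 13, 23}: a division algebra.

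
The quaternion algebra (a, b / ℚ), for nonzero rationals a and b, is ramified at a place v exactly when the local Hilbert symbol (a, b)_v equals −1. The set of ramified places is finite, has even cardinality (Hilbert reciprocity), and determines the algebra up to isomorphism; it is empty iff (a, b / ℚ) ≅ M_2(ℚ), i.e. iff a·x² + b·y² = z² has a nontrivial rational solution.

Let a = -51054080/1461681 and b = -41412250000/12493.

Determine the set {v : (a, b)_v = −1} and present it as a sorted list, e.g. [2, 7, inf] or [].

[2, 5, 37, inf]

Mod squares: a ≡ -4070, b ≡ -13. Check v ∈ {∞, 2, 3, 5, 7, 11, 13, 31, 37}.
v=37: a=37^1·(≡9), b=37^2·(≡13) mod 37; (9|37)=+1, (13|37)=-1; (−1)^{1·2·18}·(+1)^2·(-1)^1 = -1.
v=∞: -4070 < 0 and -13 < 0  ⇒  (a,b)_∞ = -1.
v=2: v_2(a)=9, v_2(b)=4; units ≡ 5, 3 (mod 8); ε·ε+αω+βω = 0·1+9·1+4·1 ≡ 1  ⇒  (a,b)_2 = -1.
v=7: a=7^2·(≡4), b=7^0·(≡1) mod 7; (4|7)=+1, (1|7)=+1; (−1)^{2·0·3}·(+1)^0·(+1)^2 = +1.
v=3: a=3^-2·(≡1), b=3^0·(≡2) mod 3; (1|3)=+1, (2|3)=-1; (−1)^{-2·0·1}·(+1)^0·(-1)^-2 = +1.
v=31: a=31^-2·(≡3), b=31^-2·(≡28) mod 31; (3|31)=-1, (28|31)=+1; (−1)^{-2·-2·15}·(-1)^-2·(+1)^-2 = +1.
v=13: a=13^-2·(≡10), b=13^-1·(≡4) mod 13; (10|13)=+1, (4|13)=+1; (−1)^{-2·-1·6}·(+1)^-1·(+1)^-2 = +1.
v=11: a=11^1·(≡5), b=11^2·(≡5) mod 11; (5|11)=+1, (5|11)=+1; (−1)^{1·2·5}·(+1)^2·(+1)^1 = +1.
v=5: a=5^1·(≡4), b=5^6·(≡2) mod 5; (4|5)=+1, (2|5)=-1; (−1)^{1·6·2}·(+1)^6·(-1)^1 = -1.
(-4070, -13 / ℚ) ramifies at {2, 5, 37, ∞}: a division algebra.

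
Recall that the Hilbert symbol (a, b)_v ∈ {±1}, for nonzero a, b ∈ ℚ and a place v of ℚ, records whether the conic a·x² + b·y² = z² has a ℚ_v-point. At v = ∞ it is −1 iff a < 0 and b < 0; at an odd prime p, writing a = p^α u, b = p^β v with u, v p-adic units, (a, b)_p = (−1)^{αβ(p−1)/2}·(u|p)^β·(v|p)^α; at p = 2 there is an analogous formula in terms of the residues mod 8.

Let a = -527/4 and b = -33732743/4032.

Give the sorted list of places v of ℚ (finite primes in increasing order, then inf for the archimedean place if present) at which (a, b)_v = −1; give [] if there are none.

[7, 17, 31, inf]

Mod squares: a ≡ -527, b ≡ -3689. Check v ∈ {∞, 2, 3, 7, 11, 17, 23, 31}.
v=∞: -527 < 0 and -3689 < 0  ⇒  (a,b)_∞ = -1.
v=31: a=31^1·(≡19), b=31^1·(≡20) mod 31; (19|31)=+1, (20|31)=+1; (−1)^{1·1·15}·(+1)^1·(+1)^1 = -1.
v=17: a=17^1·(≡5), b=17^1·(≡4) mod 17; (5|17)=-1, (4|17)=+1; (−1)^{1·1·8}·(-1)^1·(+1)^1 = -1.
v=23: a=23^0·(≡12), b=23^2·(≡5) mod 23; (12|23)=+1, (5|23)=-1; (−1)^{0·2·11}·(+1)^2·(-1)^0 = +1.
v=7: a=7^0·(≡3), b=7^-1·(≡6) mod 7; (3|7)=-1, (6|7)=-1; (−1)^{0·-1·3}·(-1)^-1·(-1)^0 = -1.
v=3: a=3^0·(≡1), b=3^-2·(≡1) mod 3; (1|3)=+1, (1|3)=+1; (−1)^{0·-2·1}·(+1)^-2·(+1)^0 = +1.
v=11: a=11^0·(≡3), b=11^2·(≡2) mod 11; (3|11)=+1, (2|11)=-1; (−1)^{0·2·5}·(+1)^2·(-1)^0 = +1.
v=2: v_2(a)=-2, v_2(b)=-6; units ≡ 1, 7 (mod 8); ε·ε+αω+βω = 0·1+-2·0+-6·0 ≡ 0  ⇒  (a,b)_2 = +1.
|Ram(-527, -3689)| = 4, even; anisotropic at {7, 17, 31, ∞}.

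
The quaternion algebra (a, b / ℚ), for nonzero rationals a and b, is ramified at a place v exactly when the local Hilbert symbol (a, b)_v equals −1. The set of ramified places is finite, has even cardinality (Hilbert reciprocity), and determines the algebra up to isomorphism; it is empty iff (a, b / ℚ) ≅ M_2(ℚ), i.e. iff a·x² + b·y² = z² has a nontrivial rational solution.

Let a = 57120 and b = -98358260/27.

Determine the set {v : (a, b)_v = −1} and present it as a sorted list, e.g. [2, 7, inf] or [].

[7, 11, 13, 17]

Mod squares: a ≡ 3570, b ≡ -255255. Check v ∈ {∞, 2, 3, 5, 7, 11, 13, 17}.
v=5: a=5^1·(≡4), b=5^1·(≡4) mod 5; (4|5)=+1, (4|5)=+1; (−1)^{1·1·2}·(+1)^1·(+1)^1 = +1.
v=2: v_2(a)=5, v_2(b)=2; units ≡ 1, 1 (mod 8); ε·ε+αω+βω = 0·0+5·0+2·0 ≡ 0  ⇒  (a,b)_2 = +1.
v=3: a=3^1·(≡2), b=3^-3·(≡1) mod 3; (2|3)=-1, (1|3)=+1; (−1)^{1·-3·1}·(-1)^-3·(+1)^1 = +1.
v=13: a=13^0·(≡11), b=13^1·(≡6) mod 13; (11|13)=-1, (6|13)=-1; (−1)^{0·1·6}·(-1)^1·(-1)^0 = -1.
v=11: a=11^0·(≡8), b=11^1·(≡4) mod 11; (8|11)=-1, (4|11)=+1; (−1)^{0·1·5}·(-1)^1·(+1)^0 = -1.
v=7: a=7^1·(≡5), b=7^1·(≡3) mod 7; (5|7)=-1, (3|7)=-1; (−1)^{1·1·3}·(-1)^1·(-1)^1 = -1.
v=17: a=17^1·(≡11), b=17^3·(≡4) mod 17; (11|17)=-1, (4|17)=+1; (−1)^{1·3·8}·(-1)^3·(+1)^1 = -1.
v=∞: 3570 > 0 and -255255 < 0  ⇒  (a,b)_∞ = +1.
|Ram(3570, -255255)| = 4, even; anisotropic at {7, 11, 13, 17}.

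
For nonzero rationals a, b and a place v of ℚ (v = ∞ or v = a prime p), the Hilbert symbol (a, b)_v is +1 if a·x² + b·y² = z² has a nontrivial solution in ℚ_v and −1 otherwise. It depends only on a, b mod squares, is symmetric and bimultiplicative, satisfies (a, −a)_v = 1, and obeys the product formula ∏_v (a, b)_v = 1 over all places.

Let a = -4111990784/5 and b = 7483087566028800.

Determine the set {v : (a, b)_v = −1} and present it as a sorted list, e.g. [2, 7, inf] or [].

(a, b) ≡ (-78430, 33) mod (ℚ^×)²; places V = {2, 3, 5, 11, 23, 31, ∞}.
(a,b)_23: α=1, u≡7; β=2, v≡17 (mod 23); (7|23)=-1, (17|23)=-1; sign (−1)^0·-1^2·-1^1 = -1.
(a,b)_3: α=0, u≡2; β=3, v≡2 (mod 3); (2|3)=-1, (2|3)=-1; sign (−1)^0·-1^3·-1^0 = -1.
(a,b)_∞: sgn(-78430)=−, sgn(33)=+, so +1.
(a,b)_2: α=19, β=14; u≡1, v≡1 (mod 8); ε(u)ε(v)=0·0, αω(v)=19·0, βω(u)=14·0; sum ≡ 0  ⇒  +1.
(a,b)_5: α=-1, u≡1; β=2, v≡2 (mod 5); (1|5)=+1, (2|5)=-1; sign (−1)^0·+1^2·-1^-1 = -1.
(a,b)_31: α=1, u≡15; β=2, v≡14 (mod 31); (15|31)=-1, (14|31)=+1; sign (−1)^0·-1^2·+1^1 = +1.
(a,b)_11: α=1, u≡9; β=3, v≡3 (mod 11); (9|11)=+1, (3|11)=+1; sign (−1)^1·+1^3·+1^1 = -1.
(-78430, 33 / ℚ) ramifies at {3, 5, 11, 23}: a division algebra.

[3, 5, 11, 23]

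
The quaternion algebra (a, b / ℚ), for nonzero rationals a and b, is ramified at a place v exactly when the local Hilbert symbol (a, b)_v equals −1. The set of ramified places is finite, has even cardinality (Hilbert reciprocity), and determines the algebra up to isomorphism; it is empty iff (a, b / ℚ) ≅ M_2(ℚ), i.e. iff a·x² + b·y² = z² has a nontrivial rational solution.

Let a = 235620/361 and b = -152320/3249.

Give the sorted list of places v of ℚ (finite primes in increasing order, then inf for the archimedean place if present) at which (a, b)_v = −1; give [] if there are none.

[11, 17]

Mod squares: a ≡ 6545, b ≡ -595. Check v ∈ {∞, 2, 3, 5, 7, 11, 17, 19}.
v=7: a=7^1·(≡1), b=7^1·(≡3) mod 7; (1|7)=+1, (3|7)=-1; (−1)^{1·1·3}·(+1)^1·(-1)^1 = +1.
v=5: a=5^1·(≡4), b=5^1·(≡4) mod 5; (4|5)=+1, (4|5)=+1; (−1)^{1·1·2}·(+1)^1·(+1)^1 = +1.
v=17: a=17^1·(≡14), b=17^1·(≡8) mod 17; (14|17)=-1, (8|17)=+1; (−1)^{1·1·8}·(-1)^1·(+1)^1 = -1.
v=3: a=3^2·(≡2), b=3^-2·(≡2) mod 3; (2|3)=-1, (2|3)=-1; (−1)^{2·-2·1}·(-1)^-2·(-1)^2 = +1.
v=2: v_2(a)=2, v_2(b)=8; units ≡ 1, 5 (mod 8); ε·ε+αω+βω = 0·0+2·1+8·0 ≡ 0  ⇒  (a,b)_2 = +1.
v=11: a=11^1·(≡4), b=11^0·(≡2) mod 11; (4|11)=+1, (2|11)=-1; (−1)^{1·0·5}·(+1)^0·(-1)^1 = -1.
v=19: a=19^-2·(≡1), b=19^-2·(≡13) mod 19; (1|19)=+1, (13|19)=-1; (−1)^{-2·-2·9}·(+1)^-2·(-1)^-2 = +1.
v=∞: 6545 > 0 and -595 < 0  ⇒  (a,b)_∞ = +1.
|Ram(6545, -595)| = 2, even; anisotropic at {11, 17}.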